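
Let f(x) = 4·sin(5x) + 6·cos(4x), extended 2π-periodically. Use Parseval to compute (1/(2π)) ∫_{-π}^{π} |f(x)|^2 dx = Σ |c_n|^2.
Σ |c_n|^2 = 26

Expand |f|^2 and use orthogonality of {sin(nx), cos(mx)} on [-π, π]:
  ∫_{-π}^{π} sin(nx)^2 dx = π, ∫ cos(mx)^2 dx = π, and cross terms integrate to 0.
So ∫_{-π}^{π} f(x)^2 dx = 4^2 · π + 6^2 · π = (16 + 36)π.
Divide by 2π: (16 + 36)/2 = 26.
By Parseval, this equals Σ |c_n|^2.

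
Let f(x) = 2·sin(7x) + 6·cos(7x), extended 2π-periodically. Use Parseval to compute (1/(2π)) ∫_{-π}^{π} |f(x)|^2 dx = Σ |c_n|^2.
Σ |c_n|^2 = 20

Expand |f|^2 and use orthogonality of {sin(nx), cos(mx)} on [-π, π]:
  ∫_{-π}^{π} sin(nx)^2 dx = π, ∫ cos(mx)^2 dx = π, and cross terms integrate to 0.
So ∫_{-π}^{π} f(x)^2 dx = 2^2 · π + 6^2 · π = (4 + 36)π.
Divide by 2π: (4 + 36)/2 = 20.
By Parseval, this equals Σ |c_n|^2.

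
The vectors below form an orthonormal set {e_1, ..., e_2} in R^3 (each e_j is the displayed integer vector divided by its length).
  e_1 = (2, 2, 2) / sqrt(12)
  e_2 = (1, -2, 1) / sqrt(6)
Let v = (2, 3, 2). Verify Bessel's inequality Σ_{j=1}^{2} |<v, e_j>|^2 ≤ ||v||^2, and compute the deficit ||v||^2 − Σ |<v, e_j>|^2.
Σ |<v, e_j>|^2 = 17; ||v||^2 = 17; deficit = 0

Write each e_j = u_j / sqrt(<u_j, u_j>) where u_j is the displayed integer vector. Then <v, e_j> = <v, u_j> / sqrt(<u_j, u_j>), so |<v, e_j>|^2 = <v, u_j>^2 / <u_j, u_j>.
Coefficients: <v, e_1> = 14/sqrt(12), <v, e_2> = -2/sqrt(6).
Square and sum: Σ |<v, e_j>|^2 = 17.
Compute ||v||^2 = v·v = 17.
Deficit = 17 − 17 = 0 ≥ 0, confirming Bessel's inequality. (The deficit equals ||v − Σ <v,e_j> e_j||^2, the squared distance from v to span{e_j}.)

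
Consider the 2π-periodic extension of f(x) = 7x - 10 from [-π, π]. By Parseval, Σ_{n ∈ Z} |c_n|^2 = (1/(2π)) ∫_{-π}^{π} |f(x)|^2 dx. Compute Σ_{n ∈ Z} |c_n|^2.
Σ |c_n|^2 = 49π^2/3 + 100

Expand and integrate term by term over [-π, π]:
  ∫ (7x)^2 dx = 49·(2π^3/3); ∫ 2·7·(-10)·x dx = 0 (odd integrand); ∫ (-10)^2 dx = 100·2π.
So (1/(2π)) ∫_{-π}^{π} (7x - 10)^2 dx = 49π^2/3 + 100 = 49π^2/3 + 100.
Parseval ⇒ Σ |c_n|^2 = 49π^2/3 + 100.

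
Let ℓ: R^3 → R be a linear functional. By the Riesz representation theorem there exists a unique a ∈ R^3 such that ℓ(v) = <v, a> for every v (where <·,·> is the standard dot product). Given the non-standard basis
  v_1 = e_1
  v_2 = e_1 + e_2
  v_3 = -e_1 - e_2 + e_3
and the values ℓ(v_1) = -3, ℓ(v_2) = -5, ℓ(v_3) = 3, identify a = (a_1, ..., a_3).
a = (-3, -2, -2)

Write a = (a_1, ..., a_3) in the standard basis. For each basis vector v_i, ℓ(v_i) = <v_i, a> is a linear equation in the a_j's. Collect the n equations into a matrix system V a = ℓ, where row i of V is v_i (expressed in the standard basis). Since V is invertible (lower-triangular with 1s on the diagonal, up to permutation), solve by back-substitution:
  V =
[[1, 0, 0],
 [1, 1, 0],
 [-1, -1, 1]]
  V a = (-3, -5, 3)
Solving gives a = (-3, -2, -2).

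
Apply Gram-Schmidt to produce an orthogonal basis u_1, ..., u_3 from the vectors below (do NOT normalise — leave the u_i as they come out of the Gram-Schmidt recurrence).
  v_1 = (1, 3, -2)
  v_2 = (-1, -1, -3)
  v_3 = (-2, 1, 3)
Orthogonal basis:
  u_1 = (1, 3, -2)
  u_2 = (-8/7, -10/7, -19/7)
  u_3 = (-121/50, 11/10, 11/25)

Apply the Gram-Schmidt recurrence
  u_1 = v_1
  u_i = v_i − Σ_{j<i} ((v_i · u_j) / (u_j · u_j)) · u_j.

Step by step this gives:
  u_1 = (1, 3, -2)
  u_2 = (-8/7, -10/7, -19/7)
  u_3 = (-121/50, 11/10, 11/25)

Orthogonality check:
  u_2 · u_1 = 0 (should be 0)
  u_3 · u_1 = 0 (should be 0)
  u_3 · u_2 = 0 (should be 0)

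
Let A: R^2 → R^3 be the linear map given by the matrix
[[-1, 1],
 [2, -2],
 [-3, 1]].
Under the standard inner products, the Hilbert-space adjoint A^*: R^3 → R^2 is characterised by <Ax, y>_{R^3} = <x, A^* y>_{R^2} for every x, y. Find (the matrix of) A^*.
A^* = A^T =
[[-1, 2, -3],
 [1, -2, 1]]

For real matrices with standard dot products, the defining identity <Ax, y> = <x, A^* y> gives (Ax)^T y = x^T (A^*) y, i.e. x^T A^T y = x^T (A^*) y. Since this holds for all x, y, we must have A^* = A^T. Therefore
A^* =
[[-1, 2, -3],
 [1, -2, 1]].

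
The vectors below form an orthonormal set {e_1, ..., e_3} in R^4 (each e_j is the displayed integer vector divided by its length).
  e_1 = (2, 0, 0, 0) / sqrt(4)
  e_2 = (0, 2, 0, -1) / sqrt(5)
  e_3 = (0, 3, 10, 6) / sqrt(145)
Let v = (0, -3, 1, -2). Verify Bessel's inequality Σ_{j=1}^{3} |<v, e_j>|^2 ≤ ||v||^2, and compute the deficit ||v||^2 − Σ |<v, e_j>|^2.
Σ |<v, e_j>|^2 = 117/29; ||v||^2 = 14; deficit = 289/29

Write each e_j = u_j / sqrt(<u_j, u_j>) where u_j is the displayed integer vector. Then <v, e_j> = <v, u_j> / sqrt(<u_j, u_j>), so |<v, e_j>|^2 = <v, u_j>^2 / <u_j, u_j>.
Coefficients: <v, e_1> = 0/sqrt(4), <v, e_2> = -4/sqrt(5), <v, e_3> = -11/sqrt(145).
Square and sum: Σ |<v, e_j>|^2 = 117/29.
Compute ||v||^2 = v·v = 14.
Deficit = 14 − 117/29 = 289/29 ≥ 0, confirming Bessel's inequality. (The deficit equals ||v − Σ <v,e_j> e_j||^2, the squared distance from v to span{e_j}.)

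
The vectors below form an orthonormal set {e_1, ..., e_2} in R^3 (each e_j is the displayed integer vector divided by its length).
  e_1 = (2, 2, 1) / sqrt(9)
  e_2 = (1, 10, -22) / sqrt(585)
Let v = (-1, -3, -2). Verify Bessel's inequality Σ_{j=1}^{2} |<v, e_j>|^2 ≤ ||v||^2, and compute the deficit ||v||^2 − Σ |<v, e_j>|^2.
Σ |<v, e_j>|^2 = 57/5; ||v||^2 = 14; deficit = 13/5

Write each e_j = u_j / sqrt(<u_j, u_j>) where u_j is the displayed integer vector. Then <v, e_j> = <v, u_j> / sqrt(<u_j, u_j>), so |<v, e_j>|^2 = <v, u_j>^2 / <u_j, u_j>.
Coefficients: <v, e_1> = -10/sqrt(9), <v, e_2> = 13/sqrt(585).
Square and sum: Σ |<v, e_j>|^2 = 57/5.
Compute ||v||^2 = v·v = 14.
Deficit = 14 − 57/5 = 13/5 ≥ 0, confirming Bessel's inequality. (The deficit equals ||v − Σ <v,e_j> e_j||^2, the squared distance from v to span{e_j}.)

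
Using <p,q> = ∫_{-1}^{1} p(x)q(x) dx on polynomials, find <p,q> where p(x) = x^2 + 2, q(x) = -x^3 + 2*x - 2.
<p,q> = -28/3

Expand the product: p(x)·q(x) = -x^5 - 2*x^2 + 4*x - 4.
∫_{-1}^{1} of each monomial x^k gives [2/(k+1) if k even, 0 if k odd]. Integrating term-by-term (or equivalently evaluating the antiderivative F(x) = -x^6/6 - 2*x^3/3 + 2*x^2 - 4*x at the endpoints):
  F(1) − F(−1) = -17/6 − (13/2) = -28/3.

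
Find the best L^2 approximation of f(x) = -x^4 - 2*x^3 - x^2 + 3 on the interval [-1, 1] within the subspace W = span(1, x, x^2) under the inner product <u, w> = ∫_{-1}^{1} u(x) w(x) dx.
g(x) = -13*x^2/7 - 6*x/5 + 108/35

The best approximation g ∈ W is the orthogonal projection of f onto W. Writing g = a_0 + a_1 x + a_2 x^2, the coefficients solve the normal equations G · a = b where
  G_{ij} = <φ_i, φ_j> and b_i = <f, φ_i>, with φ_0 = 1, φ_1 = x, φ_2 = x^2.
G =
  [2, 0, 2/3]
  [0, 2/3, 0]
  [2/3, 0, 2/5],
b = (74/15, -4/5, 46/35).
Solving gives a_0 = 108/35, a_1 = -6/5, a_2 = -13/7, so
  g(x) = -13*x^2/7 - 6*x/5 + 108/35.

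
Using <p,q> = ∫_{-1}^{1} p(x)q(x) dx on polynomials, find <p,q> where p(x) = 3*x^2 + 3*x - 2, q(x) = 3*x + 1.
<p,q> = 4

Expand the product: p(x)·q(x) = 9*x^3 + 12*x^2 - 3*x - 2.
∫_{-1}^{1} of each monomial x^k gives [2/(k+1) if k even, 0 if k odd]. Integrating term-by-term (or equivalently evaluating the antiderivative F(x) = 9*x^4/4 + 4*x^3 - 3*x^2/2 - 2*x at the endpoints):
  F(1) − F(−1) = 11/4 − (-5/4) = 4.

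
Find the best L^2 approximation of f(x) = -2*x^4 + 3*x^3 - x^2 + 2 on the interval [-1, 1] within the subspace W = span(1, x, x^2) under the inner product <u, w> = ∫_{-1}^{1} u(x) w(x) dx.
g(x) = -19*x^2/7 + 9*x/5 + 76/35

The best approximation g ∈ W is the orthogonal projection of f onto W. Writing g = a_0 + a_1 x + a_2 x^2, the coefficients solve the normal equations G · a = b where
  G_{ij} = <φ_i, φ_j> and b_i = <f, φ_i>, with φ_0 = 1, φ_1 = x, φ_2 = x^2.
G =
  [2, 0, 2/3]
  [0, 2/3, 0]
  [2/3, 0, 2/5],
b = (38/15, 6/5, 38/105).
Solving gives a_0 = 76/35, a_1 = 9/5, a_2 = -19/7, so
  g(x) = -19*x^2/7 + 9*x/5 + 76/35.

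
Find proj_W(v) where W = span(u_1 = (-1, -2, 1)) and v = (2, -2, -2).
proj_W(v) = (0, 0, 0)

Set up U = [u_1 | ... | u_1] ∈ R^(3×1). The projector onto W = col(U) is P = U (U^T U)^(-1) U^T.
Compute U^T U =
  [6],
and U^T v = (0).
Solve U^T U · c = U^T v for the coefficients: c = (0). The projection is proj_W(v) = U c.
Check: (v - proj_W(v)) · u_1 = 0  (should be 0).
Result: proj_W(v) = (0, 0, 0).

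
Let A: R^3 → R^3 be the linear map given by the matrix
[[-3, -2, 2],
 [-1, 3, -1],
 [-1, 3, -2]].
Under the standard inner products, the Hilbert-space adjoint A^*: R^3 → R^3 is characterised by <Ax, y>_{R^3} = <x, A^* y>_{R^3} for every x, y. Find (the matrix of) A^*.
A^* = A^T =
[[-3, -1, -1],
 [-2, 3, 3],
 [2, -1, -2]]

For real matrices with standard dot products, the defining identity <Ax, y> = <x, A^* y> gives (Ax)^T y = x^T (A^*) y, i.e. x^T A^T y = x^T (A^*) y. Since this holds for all x, y, we must have A^* = A^T. Therefore
A^* =
[[-3, -1, -1],
 [-2, 3, 3],
 [2, -1, -2]].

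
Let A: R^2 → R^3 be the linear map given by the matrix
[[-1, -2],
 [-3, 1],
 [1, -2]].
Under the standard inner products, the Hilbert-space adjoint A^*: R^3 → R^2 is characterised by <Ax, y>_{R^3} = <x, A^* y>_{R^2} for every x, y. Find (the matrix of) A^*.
A^* = A^T =
[[-1, -3, 1],
 [-2, 1, -2]]

For real matrices with standard dot products, the defining identity <Ax, y> = <x, A^* y> gives (Ax)^T y = x^T (A^*) y, i.e. x^T A^T y = x^T (A^*) y. Since this holds for all x, y, we must have A^* = A^T. Therefore
A^* =
[[-1, -3, 1],
 [-2, 1, -2]].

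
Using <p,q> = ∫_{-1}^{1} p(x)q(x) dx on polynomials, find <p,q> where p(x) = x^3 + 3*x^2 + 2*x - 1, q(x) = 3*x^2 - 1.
<p,q> = 8/5

Expand the product: p(x)·q(x) = 3*x^5 + 9*x^4 + 5*x^3 - 6*x^2 - 2*x + 1.
∫_{-1}^{1} of each monomial x^k gives [2/(k+1) if k even, 0 if k odd]. Integrating term-by-term (or equivalently evaluating the antiderivative F(x) = x^6/2 + 9*x^5/5 + 5*x^4/4 - 2*x^3 - x^2 + x at the endpoints):
  F(1) − F(−1) = 31/20 − (-1/20) = 8/5.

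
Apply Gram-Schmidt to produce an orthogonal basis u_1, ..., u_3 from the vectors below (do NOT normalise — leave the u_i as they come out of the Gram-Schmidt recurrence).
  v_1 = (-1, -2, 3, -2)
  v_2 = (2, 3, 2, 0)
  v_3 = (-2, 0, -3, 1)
Orthogonal basis:
  u_1 = (-1, -2, 3, -2)
  u_2 = (17/9, 25/9, 7/3, -2/9)
  u_3 = (-381/302, 124/151, 9/302, -22/151)

Apply the Gram-Schmidt recurrence
  u_1 = v_1
  u_i = v_i − Σ_{j<i} ((v_i · u_j) / (u_j · u_j)) · u_j.

Step by step this gives:
  u_1 = (-1, -2, 3, -2)
  u_2 = (17/9, 25/9, 7/3, -2/9)
  u_3 = (-381/302, 124/151, 9/302, -22/151)

Orthogonality check:
  u_2 · u_1 = 0 (should be 0)
  u_3 · u_1 = 0 (should be 0)
  u_3 · u_2 = 0 (should be 0)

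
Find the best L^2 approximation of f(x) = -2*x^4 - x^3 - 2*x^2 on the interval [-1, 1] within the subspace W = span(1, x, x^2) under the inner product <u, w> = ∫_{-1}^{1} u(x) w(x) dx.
g(x) = -26*x^2/7 - 3*x/5 + 6/35

The best approximation g ∈ W is the orthogonal projection of f onto W. Writing g = a_0 + a_1 x + a_2 x^2, the coefficients solve the normal equations G · a = b where
  G_{ij} = <φ_i, φ_j> and b_i = <f, φ_i>, with φ_0 = 1, φ_1 = x, φ_2 = x^2.
G =
  [2, 0, 2/3]
  [0, 2/3, 0]
  [2/3, 0, 2/5],
b = (-32/15, -2/5, -48/35).
Solving gives a_0 = 6/35, a_1 = -3/5, a_2 = -26/7, so
  g(x) = -26*x^2/7 - 3*x/5 + 6/35.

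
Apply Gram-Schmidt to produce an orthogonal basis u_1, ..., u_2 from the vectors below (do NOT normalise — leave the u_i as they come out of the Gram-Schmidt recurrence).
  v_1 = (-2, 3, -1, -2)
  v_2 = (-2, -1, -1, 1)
Orthogonal basis:
  u_1 = (-2, 3, -1, -2)
  u_2 = (-2, -1, -1, 1)

Apply the Gram-Schmidt recurrence
  u_1 = v_1
  u_i = v_i − Σ_{j<i} ((v_i · u_j) / (u_j · u_j)) · u_j.

Step by step this gives:
  u_1 = (-2, 3, -1, -2)
  u_2 = (-2, -1, -1, 1)

Orthogonality check:
  u_2 · u_1 = 0 (should be 0)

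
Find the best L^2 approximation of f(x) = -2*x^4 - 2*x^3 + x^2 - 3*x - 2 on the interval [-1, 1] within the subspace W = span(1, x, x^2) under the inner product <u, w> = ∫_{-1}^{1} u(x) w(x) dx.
g(x) = -5*x^2/7 - 21*x/5 - 64/35

The best approximation g ∈ W is the orthogonal projection of f onto W. Writing g = a_0 + a_1 x + a_2 x^2, the coefficients solve the normal equations G · a = b where
  G_{ij} = <φ_i, φ_j> and b_i = <f, φ_i>, with φ_0 = 1, φ_1 = x, φ_2 = x^2.
G =
  [2, 0, 2/3]
  [0, 2/3, 0]
  [2/3, 0, 2/5],
b = (-62/15, -14/5, -158/105).
Solving gives a_0 = -64/35, a_1 = -21/5, a_2 = -5/7, so
  g(x) = -5*x^2/7 - 21*x/5 - 64/35.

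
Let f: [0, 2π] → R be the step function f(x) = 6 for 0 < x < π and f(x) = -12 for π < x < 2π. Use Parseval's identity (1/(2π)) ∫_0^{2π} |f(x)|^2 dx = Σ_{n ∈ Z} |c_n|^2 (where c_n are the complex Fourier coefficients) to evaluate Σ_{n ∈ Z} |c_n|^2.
Σ |c_n|^2 = 90

Parseval equates the L^2 energy of f (normalised by 1/(2π)) with the ℓ^2 sum of its Fourier coefficients: (1/(2π)) ∫_0^{2π} |f|^2 = Σ |c_n|^2.
Compute the left side: (1/(2π)) [∫_0^π 6^2 dx + ∫_π^{2π} (-12)^2 dx] = (1/(2π)) · (36π + 144π) = (36 + 144)/2 = 90.
So Σ_{n ∈ Z} |c_n|^2 = 90.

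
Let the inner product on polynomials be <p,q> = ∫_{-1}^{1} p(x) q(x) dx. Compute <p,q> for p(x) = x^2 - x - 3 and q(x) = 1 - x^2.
<p,q> = -56/15

Expand the product: p(x)·q(x) = -x^4 + x^3 + 4*x^2 - x - 3.
∫_{-1}^{1} of each monomial x^k gives [2/(k+1) if k even, 0 if k odd]. Integrating term-by-term (or equivalently evaluating the antiderivative F(x) = -x^5/5 + x^4/4 + 4*x^3/3 - x^2/2 - 3*x at the endpoints):
  F(1) − F(−1) = -127/60 − (97/60) = -56/15.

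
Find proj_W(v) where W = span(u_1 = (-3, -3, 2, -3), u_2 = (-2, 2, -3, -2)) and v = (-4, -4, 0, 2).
proj_W(v) = (-886/651, -1382/651, 376/217, -886/651)

Set up U = [u_1 | ... | u_2] ∈ R^(4×2). The projector onto W = col(U) is P = U (U^T U)^(-1) U^T.
Compute U^T U =
  [31, 0]
  [0, 21],
and U^T v = (18, -4).
Solve U^T U · c = U^T v for the coefficients: c = (18/31, -4/21). The projection is proj_W(v) = U c.
Check: (v - proj_W(v)) · u_1 = 0  (should be 0).
Check: (v - proj_W(v)) · u_2 = 0  (should be 0).
Result: proj_W(v) = (-886/651, -1382/651, 376/217, -886/651).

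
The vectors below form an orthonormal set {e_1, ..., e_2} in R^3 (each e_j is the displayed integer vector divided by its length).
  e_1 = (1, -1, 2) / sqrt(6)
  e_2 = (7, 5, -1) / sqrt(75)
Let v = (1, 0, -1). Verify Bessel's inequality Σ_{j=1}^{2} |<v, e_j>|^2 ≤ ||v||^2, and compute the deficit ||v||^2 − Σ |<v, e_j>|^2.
Σ |<v, e_j>|^2 = 51/50; ||v||^2 = 2; deficit = 49/50

Write each e_j = u_j / sqrt(<u_j, u_j>) where u_j is the displayed integer vector. Then <v, e_j> = <v, u_j> / sqrt(<u_j, u_j>), so |<v, e_j>|^2 = <v, u_j>^2 / <u_j, u_j>.
Coefficients: <v, e_1> = -1/sqrt(6), <v, e_2> = 8/sqrt(75).
Square and sum: Σ |<v, e_j>|^2 = 51/50.
Compute ||v||^2 = v·v = 2.
Deficit = 2 − 51/50 = 49/50 ≥ 0, confirming Bessel's inequality. (The deficit equals ||v − Σ <v,e_j> e_j||^2, the squared distance from v to span{e_j}.)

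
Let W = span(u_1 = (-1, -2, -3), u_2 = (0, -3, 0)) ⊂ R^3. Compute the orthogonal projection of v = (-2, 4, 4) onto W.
proj_W(v) = (1, 4, 3)

Set up U = [u_1 | ... | u_2] ∈ R^(3×2). The projector onto W = col(U) is P = U (U^T U)^(-1) U^T.
Compute U^T U =
  [14, 6]
  [6, 9],
and U^T v = (-18, -12).
Solve U^T U · c = U^T v for the coefficients: c = (-1, -2/3). The projection is proj_W(v) = U c.
Check: (v - proj_W(v)) · u_1 = 0  (should be 0).
Check: (v - proj_W(v)) · u_2 = 0  (should be 0).
Result: proj_W(v) = (1, 4, 3).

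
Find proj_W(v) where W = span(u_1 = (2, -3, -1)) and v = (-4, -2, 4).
proj_W(v) = (-6/7, 9/7, 3/7)

Set up U = [u_1 | ... | u_1] ∈ R^(3×1). The projector onto W = col(U) is P = U (U^T U)^(-1) U^T.
Compute U^T U =
  [14],
and U^T v = (-6).
Solve U^T U · c = U^T v for the coefficients: c = (-3/7). The projection is proj_W(v) = U c.
Check: (v - proj_W(v)) · u_1 = 0  (should be 0).
Result: proj_W(v) = (-6/7, 9/7, 3/7).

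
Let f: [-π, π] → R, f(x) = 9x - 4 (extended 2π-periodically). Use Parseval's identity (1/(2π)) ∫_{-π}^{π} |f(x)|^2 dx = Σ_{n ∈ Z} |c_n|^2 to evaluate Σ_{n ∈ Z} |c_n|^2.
Σ |c_n|^2 = 27π^2 + 16

Expand and integrate term by term over [-π, π]:
  ∫ (9x)^2 dx = 81·(2π^3/3); ∫ 2·9·(-4)·x dx = 0 (odd integrand); ∫ (-4)^2 dx = 16·2π.
So (1/(2π)) ∫_{-π}^{π} (9x - 4)^2 dx = 81π^2/3 + 16 = 27π^2 + 16.
Parseval ⇒ Σ |c_n|^2 = 27π^2 + 16.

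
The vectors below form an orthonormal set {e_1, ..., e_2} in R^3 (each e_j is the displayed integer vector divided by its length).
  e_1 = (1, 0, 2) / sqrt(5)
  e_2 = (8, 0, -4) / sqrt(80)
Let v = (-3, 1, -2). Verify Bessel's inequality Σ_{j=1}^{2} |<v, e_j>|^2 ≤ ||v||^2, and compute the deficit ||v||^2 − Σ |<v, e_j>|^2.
Σ |<v, e_j>|^2 = 13; ||v||^2 = 14; deficit = 1

Write each e_j = u_j / sqrt(<u_j, u_j>) where u_j is the displayed integer vector. Then <v, e_j> = <v, u_j> / sqrt(<u_j, u_j>), so |<v, e_j>|^2 = <v, u_j>^2 / <u_j, u_j>.
Coefficients: <v, e_1> = -7/sqrt(5), <v, e_2> = -16/sqrt(80).
Square and sum: Σ |<v, e_j>|^2 = 13.
Compute ||v||^2 = v·v = 14.
Deficit = 14 − 13 = 1 ≥ 0, confirming Bessel's inequality. (The deficit equals ||v − Σ <v,e_j> e_j||^2, the squared distance from v to span{e_j}.)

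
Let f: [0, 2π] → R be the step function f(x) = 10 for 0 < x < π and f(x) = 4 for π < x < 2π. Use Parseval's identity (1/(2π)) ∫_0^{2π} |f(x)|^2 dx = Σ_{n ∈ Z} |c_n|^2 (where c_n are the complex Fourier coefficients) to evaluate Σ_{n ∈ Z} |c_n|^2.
Σ |c_n|^2 = 58

Parseval equates the L^2 energy of f (normalised by 1/(2π)) with the ℓ^2 sum of its Fourier coefficients: (1/(2π)) ∫_0^{2π} |f|^2 = Σ |c_n|^2.
Compute the left side: (1/(2π)) [∫_0^π 10^2 dx + ∫_π^{2π} 4^2 dx] = (1/(2π)) · (100π + 16π) = (100 + 16)/2 = 58.
So Σ_{n ∈ Z} |c_n|^2 = 58.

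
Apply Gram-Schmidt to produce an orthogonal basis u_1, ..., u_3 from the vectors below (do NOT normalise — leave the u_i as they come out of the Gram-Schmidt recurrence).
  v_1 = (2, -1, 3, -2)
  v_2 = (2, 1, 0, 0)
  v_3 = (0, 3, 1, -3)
Orthogonal basis:
  u_1 = (2, -1, 3, -2)
  u_2 = (5/3, 7/6, -1/2, 1/3)
  u_3 = (-38/27, 76/27, 2/9, -67/27)

Apply the Gram-Schmidt recurrence
  u_1 = v_1
  u_i = v_i − Σ_{j<i} ((v_i · u_j) / (u_j · u_j)) · u_j.

Step by step this gives:
  u_1 = (2, -1, 3, -2)
  u_2 = (5/3, 7/6, -1/2, 1/3)
  u_3 = (-38/27, 76/27, 2/9, -67/27)

Orthogonality check:
  u_2 · u_1 = 0 (should be 0)
  u_3 · u_1 = 0 (should be 0)
  u_3 · u_2 = 0 (should be 0)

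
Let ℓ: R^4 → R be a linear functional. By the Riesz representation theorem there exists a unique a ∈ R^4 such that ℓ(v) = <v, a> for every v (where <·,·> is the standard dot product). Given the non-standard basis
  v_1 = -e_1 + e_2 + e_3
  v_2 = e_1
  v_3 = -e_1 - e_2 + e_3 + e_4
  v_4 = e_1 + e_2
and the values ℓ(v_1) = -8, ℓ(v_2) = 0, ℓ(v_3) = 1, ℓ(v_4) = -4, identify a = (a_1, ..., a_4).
a = (0, -4, -4, 1)

Write a = (a_1, ..., a_4) in the standard basis. For each basis vector v_i, ℓ(v_i) = <v_i, a> is a linear equation in the a_j's. Collect the n equations into a matrix system V a = ℓ, where row i of V is v_i (expressed in the standard basis). Since V is invertible (lower-triangular with 1s on the diagonal, up to permutation), solve by back-substitution:
  V =
[[-1, 1, 1, 0],
 [1, 0, 0, 0],
 [-1, -1, 1, 1],
 [1, 1, 0, 0]]
  V a = (-8, 0, 1, -4)
Solving gives a = (0, -4, -4, 1).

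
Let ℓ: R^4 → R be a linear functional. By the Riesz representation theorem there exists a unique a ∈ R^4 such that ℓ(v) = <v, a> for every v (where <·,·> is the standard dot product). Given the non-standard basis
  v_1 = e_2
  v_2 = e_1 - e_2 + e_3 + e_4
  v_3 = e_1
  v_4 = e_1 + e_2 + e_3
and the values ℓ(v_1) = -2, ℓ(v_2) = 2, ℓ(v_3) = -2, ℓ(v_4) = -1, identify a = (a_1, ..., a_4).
a = (-2, -2, 3, -1)

Write a = (a_1, ..., a_4) in the standard basis. For each basis vector v_i, ℓ(v_i) = <v_i, a> is a linear equation in the a_j's. Collect the n equations into a matrix system V a = ℓ, where row i of V is v_i (expressed in the standard basis). Since V is invertible (lower-triangular with 1s on the diagonal, up to permutation), solve by back-substitution:
  V =
[[0, 1, 0, 0],
 [1, -1, 1, 1],
 [1, 0, 0, 0],
 [1, 1, 1, 0]]
  V a = (-2, 2, -2, -1)
Solving gives a = (-2, -2, 3, -1).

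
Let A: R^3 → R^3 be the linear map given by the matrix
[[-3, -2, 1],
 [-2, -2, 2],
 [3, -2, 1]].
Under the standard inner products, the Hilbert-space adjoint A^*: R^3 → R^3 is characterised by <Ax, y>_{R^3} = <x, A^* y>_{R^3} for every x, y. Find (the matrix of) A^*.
A^* = A^T =
[[-3, -2, 3],
 [-2, -2, -2],
 [1, 2, 1]]

For real matrices with standard dot products, the defining identity <Ax, y> = <x, A^* y> gives (Ax)^T y = x^T (A^*) y, i.e. x^T A^T y = x^T (A^*) y. Since this holds for all x, y, we must have A^* = A^T. Therefore
A^* =
[[-3, -2, 3],
 [-2, -2, -2],
 [1, 2, 1]].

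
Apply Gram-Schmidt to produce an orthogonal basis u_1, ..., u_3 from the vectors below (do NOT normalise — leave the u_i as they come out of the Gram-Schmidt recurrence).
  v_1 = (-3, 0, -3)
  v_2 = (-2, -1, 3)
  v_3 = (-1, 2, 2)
Orthogonal basis:
  u_1 = (-3, 0, -3)
  u_2 = (-5/2, -1, 5/2)
  u_3 = (-13/27, 65/27, 13/27)

Apply the Gram-Schmidt recurrence
  u_1 = v_1
  u_i = v_i − Σ_{j<i} ((v_i · u_j) / (u_j · u_j)) · u_j.

Step by step this gives:
  u_1 = (-3, 0, -3)
  u_2 = (-5/2, -1, 5/2)
  u_3 = (-13/27, 65/27, 13/27)

Orthogonality check:
  u_2 · u_1 = 0 (should be 0)
  u_3 · u_1 = 0 (should be 0)
  u_3 · u_2 = 0 (should be 0)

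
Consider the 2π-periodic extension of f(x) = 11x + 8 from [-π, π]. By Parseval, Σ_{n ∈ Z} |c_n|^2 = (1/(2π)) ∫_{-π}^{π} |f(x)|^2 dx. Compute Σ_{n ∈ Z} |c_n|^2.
Σ |c_n|^2 = 121π^2/3 + 64

Expand and integrate term by term over [-π, π]:
  ∫ (11x)^2 dx = 121·(2π^3/3); ∫ 2·11·(8)·x dx = 0 (odd integrand); ∫ 8^2 dx = 64·2π.
So (1/(2π)) ∫_{-π}^{π} (11x + 8)^2 dx = 121π^2/3 + 64 = 121π^2/3 + 64.
Parseval ⇒ Σ |c_n|^2 = 121π^2/3 + 64.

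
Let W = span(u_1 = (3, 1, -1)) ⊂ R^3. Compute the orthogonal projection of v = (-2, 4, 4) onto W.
proj_W(v) = (-18/11, -6/11, 6/11)

Set up U = [u_1 | ... | u_1] ∈ R^(3×1). The projector onto W = col(U) is P = U (U^T U)^(-1) U^T.
Compute U^T U =
  [11],
and U^T v = (-6).
Solve U^T U · c = U^T v for the coefficients: c = (-6/11). The projection is proj_W(v) = U c.
Check: (v - proj_W(v)) · u_1 = 0  (should be 0).
Result: proj_W(v) = (-18/11, -6/11, 6/11).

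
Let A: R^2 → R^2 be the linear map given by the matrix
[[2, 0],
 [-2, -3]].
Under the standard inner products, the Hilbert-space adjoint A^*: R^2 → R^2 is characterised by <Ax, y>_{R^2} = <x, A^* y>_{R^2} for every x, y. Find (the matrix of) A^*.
A^* = A^T =
[[2, -2],
 [0, -3]]

For real matrices with standard dot products, the defining identity <Ax, y> = <x, A^* y> gives (Ax)^T y = x^T (A^*) y, i.e. x^T A^T y = x^T (A^*) y. Since this holds for all x, y, we must have A^* = A^T. Therefore
A^* =
[[2, -2],
 [0, -3]].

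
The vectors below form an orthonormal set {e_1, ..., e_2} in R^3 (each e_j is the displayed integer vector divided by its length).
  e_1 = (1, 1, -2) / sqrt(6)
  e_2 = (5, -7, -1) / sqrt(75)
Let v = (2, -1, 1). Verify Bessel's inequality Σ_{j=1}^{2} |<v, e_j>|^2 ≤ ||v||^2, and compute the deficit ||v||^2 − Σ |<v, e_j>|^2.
Σ |<v, e_j>|^2 = 179/50; ||v||^2 = 6; deficit = 121/50

Write each e_j = u_j / sqrt(<u_j, u_j>) where u_j is the displayed integer vector. Then <v, e_j> = <v, u_j> / sqrt(<u_j, u_j>), so |<v, e_j>|^2 = <v, u_j>^2 / <u_j, u_j>.
Coefficients: <v, e_1> = -1/sqrt(6), <v, e_2> = 16/sqrt(75).
Square and sum: Σ |<v, e_j>|^2 = 179/50.
Compute ||v||^2 = v·v = 6.
Deficit = 6 − 179/50 = 121/50 ≥ 0, confirming Bessel's inequality. (The deficit equals ||v − Σ <v,e_j> e_j||^2, the squared distance from v to span{e_j}.)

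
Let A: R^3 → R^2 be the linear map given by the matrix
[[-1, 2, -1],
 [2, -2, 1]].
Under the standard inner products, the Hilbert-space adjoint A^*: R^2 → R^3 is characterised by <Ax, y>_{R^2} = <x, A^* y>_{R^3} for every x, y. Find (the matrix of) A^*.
A^* = A^T =
[[-1, 2],
 [2, -2],
 [-1, 1]]

For real matrices with standard dot products, the defining identity <Ax, y> = <x, A^* y> gives (Ax)^T y = x^T (A^*) y, i.e. x^T A^T y = x^T (A^*) y. Since this holds for all x, y, we must have A^* = A^T. Therefore
A^* =
[[-1, 2],
 [2, -2],
 [-1, 1]].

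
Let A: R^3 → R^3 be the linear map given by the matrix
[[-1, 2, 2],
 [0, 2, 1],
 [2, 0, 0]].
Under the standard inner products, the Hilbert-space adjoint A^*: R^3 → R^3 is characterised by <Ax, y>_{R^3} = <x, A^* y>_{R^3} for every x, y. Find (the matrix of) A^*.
A^* = A^T =
[[-1, 0, 2],
 [2, 2, 0],
 [2, 1, 0]]

For real matrices with standard dot products, the defining identity <Ax, y> = <x, A^* y> gives (Ax)^T y = x^T (A^*) y, i.e. x^T A^T y = x^T (A^*) y. Since this holds for all x, y, we must have A^* = A^T. Therefore
A^* =
[[-1, 0, 2],
 [2, 2, 0],
 [2, 1, 0]].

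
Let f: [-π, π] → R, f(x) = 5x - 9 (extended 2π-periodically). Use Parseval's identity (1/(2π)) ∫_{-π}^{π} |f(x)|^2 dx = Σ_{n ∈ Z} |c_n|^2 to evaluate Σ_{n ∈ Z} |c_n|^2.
Σ |c_n|^2 = 25π^2/3 + 81

Expand and integrate term by term over [-π, π]:
  ∫ (5x)^2 dx = 25·(2π^3/3); ∫ 2·5·(-9)·x dx = 0 (odd integrand); ∫ (-9)^2 dx = 81·2π.
So (1/(2π)) ∫_{-π}^{π} (5x - 9)^2 dx = 25π^2/3 + 81 = 25π^2/3 + 81.
Parseval ⇒ Σ |c_n|^2 = 25π^2/3 + 81.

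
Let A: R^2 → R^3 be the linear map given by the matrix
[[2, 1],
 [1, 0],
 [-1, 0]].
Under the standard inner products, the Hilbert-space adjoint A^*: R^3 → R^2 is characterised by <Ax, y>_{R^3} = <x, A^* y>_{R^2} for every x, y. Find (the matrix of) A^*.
A^* = A^T =
[[2, 1, -1],
 [1, 0, 0]]

For real matrices with standard dot products, the defining identity <Ax, y> = <x, A^* y> gives (Ax)^T y = x^T (A^*) y, i.e. x^T A^T y = x^T (A^*) y. Since this holds for all x, y, we must have A^* = A^T. Therefore
A^* =
[[2, 1, -1],
 [1, 0, 0]].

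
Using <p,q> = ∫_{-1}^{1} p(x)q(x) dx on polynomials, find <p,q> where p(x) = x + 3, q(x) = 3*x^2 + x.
<p,q> = 20/3

Expand the product: p(x)·q(x) = 3*x^3 + 10*x^2 + 3*x.
∫_{-1}^{1} of each monomial x^k gives [2/(k+1) if k even, 0 if k odd]. Integrating term-by-term (or equivalently evaluating the antiderivative F(x) = 3*x^4/4 + 10*x^3/3 + 3*x^2/2 at the endpoints):
  F(1) − F(−1) = 67/12 − (-13/12) = 20/3.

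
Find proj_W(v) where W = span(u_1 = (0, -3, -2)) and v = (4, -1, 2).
proj_W(v) = (0, 3/13, 2/13)

Set up U = [u_1 | ... | u_1] ∈ R^(3×1). The projector onto W = col(U) is P = U (U^T U)^(-1) U^T.
Compute U^T U =
  [13],
and U^T v = (-1).
Solve U^T U · c = U^T v for the coefficients: c = (-1/13). The projection is proj_W(v) = U c.
Check: (v - proj_W(v)) · u_1 = 0  (should be 0).
Result: proj_W(v) = (0, 3/13, 2/13).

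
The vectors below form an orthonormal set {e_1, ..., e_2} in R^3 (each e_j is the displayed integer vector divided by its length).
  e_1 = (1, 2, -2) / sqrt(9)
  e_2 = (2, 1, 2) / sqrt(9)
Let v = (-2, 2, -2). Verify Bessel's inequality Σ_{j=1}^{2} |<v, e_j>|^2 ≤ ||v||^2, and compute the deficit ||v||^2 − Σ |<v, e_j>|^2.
Σ |<v, e_j>|^2 = 8; ||v||^2 = 12; deficit = 4

Write each e_j = u_j / sqrt(<u_j, u_j>) where u_j is the displayed integer vector. Then <v, e_j> = <v, u_j> / sqrt(<u_j, u_j>), so |<v, e_j>|^2 = <v, u_j>^2 / <u_j, u_j>.
Coefficients: <v, e_1> = 6/sqrt(9), <v, e_2> = -6/sqrt(9).
Square and sum: Σ |<v, e_j>|^2 = 8.
Compute ||v||^2 = v·v = 12.
Deficit = 12 − 8 = 4 ≥ 0, confirming Bessel's inequality. (The deficit equals ||v − Σ <v,e_j> e_j||^2, the squared distance from v to span{e_j}.)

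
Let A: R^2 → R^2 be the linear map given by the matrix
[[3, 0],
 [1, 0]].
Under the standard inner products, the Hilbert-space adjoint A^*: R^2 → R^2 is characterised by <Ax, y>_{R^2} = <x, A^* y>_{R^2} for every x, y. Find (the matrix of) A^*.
A^* = A^T =
[[3, 1],
 [0, 0]]

For real matrices with standard dot products, the defining identity <Ax, y> = <x, A^* y> gives (Ax)^T y = x^T (A^*) y, i.e. x^T A^T y = x^T (A^*) y. Since this holds for all x, y, we must have A^* = A^T. Therefore
A^* =
[[3, 1],
 [0, 0]].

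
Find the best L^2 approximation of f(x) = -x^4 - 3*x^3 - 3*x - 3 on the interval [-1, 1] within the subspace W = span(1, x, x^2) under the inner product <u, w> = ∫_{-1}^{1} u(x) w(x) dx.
g(x) = -6*x^2/7 - 24*x/5 - 102/35

The best approximation g ∈ W is the orthogonal projection of f onto W. Writing g = a_0 + a_1 x + a_2 x^2, the coefficients solve the normal equations G · a = b where
  G_{ij} = <φ_i, φ_j> and b_i = <f, φ_i>, with φ_0 = 1, φ_1 = x, φ_2 = x^2.
G =
  [2, 0, 2/3]
  [0, 2/3, 0]
  [2/3, 0, 2/5],
b = (-32/5, -16/5, -16/7).
Solving gives a_0 = -102/35, a_1 = -24/5, a_2 = -6/7, so
  g(x) = -6*x^2/7 - 24*x/5 - 102/35.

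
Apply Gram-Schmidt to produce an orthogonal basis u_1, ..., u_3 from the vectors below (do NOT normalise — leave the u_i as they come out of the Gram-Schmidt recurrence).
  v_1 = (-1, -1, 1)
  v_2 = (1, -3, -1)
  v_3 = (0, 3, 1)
Orthogonal basis:
  u_1 = (-1, -1, 1)
  u_2 = (4/3, -8/3, -4/3)
  u_3 = (1/2, 0, 1/2)

Apply the Gram-Schmidt recurrence
  u_1 = v_1
  u_i = v_i − Σ_{j<i} ((v_i · u_j) / (u_j · u_j)) · u_j.

Step by step this gives:
  u_1 = (-1, -1, 1)
  u_2 = (4/3, -8/3, -4/3)
  u_3 = (1/2, 0, 1/2)

Orthogonality check:
  u_2 · u_1 = 0 (should be 0)
  u_3 · u_1 = 0 (should be 0)
  u_3 · u_2 = 0 (should be 0)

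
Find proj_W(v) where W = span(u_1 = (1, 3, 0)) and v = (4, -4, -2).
proj_W(v) = (-4/5, -12/5, 0)

Set up U = [u_1 | ... | u_1] ∈ R^(3×1). The projector onto W = col(U) is P = U (U^T U)^(-1) U^T.
Compute U^T U =
  [10],
and U^T v = (-8).
Solve U^T U · c = U^T v for the coefficients: c = (-4/5). The projection is proj_W(v) = U c.
Check: (v - proj_W(v)) · u_1 = 0  (should be 0).
Result: proj_W(v) = (-4/5, -12/5, 0).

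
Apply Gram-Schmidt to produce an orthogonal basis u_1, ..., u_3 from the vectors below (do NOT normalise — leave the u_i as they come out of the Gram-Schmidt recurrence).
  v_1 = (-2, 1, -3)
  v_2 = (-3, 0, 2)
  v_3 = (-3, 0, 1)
Orthogonal basis:
  u_1 = (-2, 1, -3)
  u_2 = (-3, 0, 2)
  u_3 = (-3/91, -3/14, -9/182)

Apply the Gram-Schmidt recurrence
  u_1 = v_1
  u_i = v_i − Σ_{j<i} ((v_i · u_j) / (u_j · u_j)) · u_j.

Step by step this gives:
  u_1 = (-2, 1, -3)
  u_2 = (-3, 0, 2)
  u_3 = (-3/91, -3/14, -9/182)

Orthogonality check:
  u_2 · u_1 = 0 (should be 0)
  u_3 · u_1 = 0 (should be 0)
  u_3 · u_2 = 0 (should be 0)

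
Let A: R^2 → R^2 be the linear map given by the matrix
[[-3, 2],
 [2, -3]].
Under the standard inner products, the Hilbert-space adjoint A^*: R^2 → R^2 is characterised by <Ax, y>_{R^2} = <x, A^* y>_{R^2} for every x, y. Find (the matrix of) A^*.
A^* = A^T =
[[-3, 2],
 [2, -3]]

For real matrices with standard dot products, the defining identity <Ax, y> = <x, A^* y> gives (Ax)^T y = x^T (A^*) y, i.e. x^T A^T y = x^T (A^*) y. Since this holds for all x, y, we must have A^* = A^T. Therefore
A^* =
[[-3, 2],
 [2, -3]].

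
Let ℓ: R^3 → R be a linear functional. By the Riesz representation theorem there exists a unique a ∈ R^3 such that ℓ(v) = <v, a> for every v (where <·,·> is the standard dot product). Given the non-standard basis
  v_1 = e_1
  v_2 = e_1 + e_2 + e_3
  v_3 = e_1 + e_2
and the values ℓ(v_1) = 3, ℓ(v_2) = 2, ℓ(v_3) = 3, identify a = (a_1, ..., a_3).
a = (3, 0, -1)

Write a = (a_1, ..., a_3) in the standard basis. For each basis vector v_i, ℓ(v_i) = <v_i, a> is a linear equation in the a_j's. Collect the n equations into a matrix system V a = ℓ, where row i of V is v_i (expressed in the standard basis). Since V is invertible (lower-triangular with 1s on the diagonal, up to permutation), solve by back-substitution:
  V =
[[1, 0, 0],
 [1, 1, 1],
 [1, 1, 0]]
  V a = (3, 2, 3)
Solving gives a = (3, 0, -1).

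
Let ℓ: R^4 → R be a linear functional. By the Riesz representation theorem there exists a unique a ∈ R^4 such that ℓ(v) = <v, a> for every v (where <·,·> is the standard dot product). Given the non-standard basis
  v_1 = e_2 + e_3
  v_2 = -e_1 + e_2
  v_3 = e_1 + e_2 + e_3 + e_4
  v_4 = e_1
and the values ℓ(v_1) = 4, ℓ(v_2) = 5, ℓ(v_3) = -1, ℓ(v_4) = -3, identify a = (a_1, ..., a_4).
a = (-3, 2, 2, -2)

Write a = (a_1, ..., a_4) in the standard basis. For each basis vector v_i, ℓ(v_i) = <v_i, a> is a linear equation in the a_j's. Collect the n equations into a matrix system V a = ℓ, where row i of V is v_i (expressed in the standard basis). Since V is invertible (lower-triangular with 1s on the diagonal, up to permutation), solve by back-substitution:
  V =
[[0, 1, 1, 0],
 [-1, 1, 0, 0],
 [1, 1, 1, 1],
 [1, 0, 0, 0]]
  V a = (4, 5, -1, -3)
Solving gives a = (-3, 2, 2, -2).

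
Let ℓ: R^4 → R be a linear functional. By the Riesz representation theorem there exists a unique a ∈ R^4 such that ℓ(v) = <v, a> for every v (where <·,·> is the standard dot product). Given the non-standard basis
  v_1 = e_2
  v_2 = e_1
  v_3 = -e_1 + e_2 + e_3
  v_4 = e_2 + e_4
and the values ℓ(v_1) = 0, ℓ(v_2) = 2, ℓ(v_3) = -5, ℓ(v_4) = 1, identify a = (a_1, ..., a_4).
a = (2, 0, -3, 1)

Write a = (a_1, ..., a_4) in the standard basis. For each basis vector v_i, ℓ(v_i) = <v_i, a> is a linear equation in the a_j's. Collect the n equations into a matrix system V a = ℓ, where row i of V is v_i (expressed in the standard basis). Since V is invertible (lower-triangular with 1s on the diagonal, up to permutation), solve by back-substitution:
  V =
[[0, 1, 0, 0],
 [1, 0, 0, 0],
 [-1, 1, 1, 0],
 [0, 1, 0, 1]]
  V a = (0, 2, -5, 1)
Solving gives a = (2, 0, -3, 1).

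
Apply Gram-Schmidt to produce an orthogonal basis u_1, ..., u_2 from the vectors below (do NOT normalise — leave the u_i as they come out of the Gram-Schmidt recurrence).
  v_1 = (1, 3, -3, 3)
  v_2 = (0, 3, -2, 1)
Orthogonal basis:
  u_1 = (1, 3, -3, 3)
  u_2 = (-9/14, 15/14, -1/14, -13/14)

Apply the Gram-Schmidt recurrence
  u_1 = v_1
  u_i = v_i − Σ_{j<i} ((v_i · u_j) / (u_j · u_j)) · u_j.

Step by step this gives:
  u_1 = (1, 3, -3, 3)
  u_2 = (-9/14, 15/14, -1/14, -13/14)

Orthogonality check:
  u_2 · u_1 = 0 (should be 0)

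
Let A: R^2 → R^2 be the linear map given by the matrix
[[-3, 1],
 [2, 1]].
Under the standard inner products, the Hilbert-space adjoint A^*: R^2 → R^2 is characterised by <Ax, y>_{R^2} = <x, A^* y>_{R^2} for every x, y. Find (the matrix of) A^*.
A^* = A^T =
[[-3, 2],
 [1, 1]]

For real matrices with standard dot products, the defining identity <Ax, y> = <x, A^* y> gives (Ax)^T y = x^T (A^*) y, i.e. x^T A^T y = x^T (A^*) y. Since this holds for all x, y, we must have A^* = A^T. Therefore
A^* =
[[-3, 2],
 [1, 1]].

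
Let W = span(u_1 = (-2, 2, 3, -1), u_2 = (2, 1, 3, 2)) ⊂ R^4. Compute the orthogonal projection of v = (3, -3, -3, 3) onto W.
proj_W(v) = (48/13, -744/299, -72/23, 672/299)

Set up U = [u_1 | ... | u_2] ∈ R^(4×2). The projector onto W = col(U) is P = U (U^T U)^(-1) U^T.
Compute U^T U =
  [18, 5]
  [5, 18],
and U^T v = (-24, 0).
Solve U^T U · c = U^T v for the coefficients: c = (-432/299, 120/299). The projection is proj_W(v) = U c.
Check: (v - proj_W(v)) · u_1 = 0  (should be 0).
Check: (v - proj_W(v)) · u_2 = 0  (should be 0).
Result: proj_W(v) = (48/13, -744/299, -72/23, 672/299).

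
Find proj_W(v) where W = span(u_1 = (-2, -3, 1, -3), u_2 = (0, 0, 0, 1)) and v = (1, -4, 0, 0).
proj_W(v) = (-10/7, -15/7, 5/7, 0)

Set up U = [u_1 | ... | u_2] ∈ R^(4×2). The projector onto W = col(U) is P = U (U^T U)^(-1) U^T.
Compute U^T U =
  [23, -3]
  [-3, 1],
and U^T v = (10, 0).
Solve U^T U · c = U^T v for the coefficients: c = (5/7, 15/7). The projection is proj_W(v) = U c.
Check: (v - proj_W(v)) · u_1 = 0  (should be 0).
Check: (v - proj_W(v)) · u_2 = 0  (should be 0).
Result: proj_W(v) = (-10/7, -15/7, 5/7, 0).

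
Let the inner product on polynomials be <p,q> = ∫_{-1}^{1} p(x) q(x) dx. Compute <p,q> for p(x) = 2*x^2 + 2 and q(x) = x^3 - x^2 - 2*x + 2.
<p,q> = 128/15

Expand the product: p(x)·q(x) = 2*x^5 - 2*x^4 - 2*x^3 + 2*x^2 - 4*x + 4.
∫_{-1}^{1} of each monomial x^k gives [2/(k+1) if k even, 0 if k odd]. Integrating term-by-term (or equivalently evaluating the antiderivative F(x) = x^6/3 - 2*x^5/5 - x^4/2 + 2*x^3/3 - 2*x^2 + 4*x at the endpoints):
  F(1) − F(−1) = 21/10 − (-193/30) = 128/15.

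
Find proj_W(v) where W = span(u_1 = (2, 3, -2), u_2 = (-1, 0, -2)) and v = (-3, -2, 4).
proj_W(v) = (-5/3, -10/3, 10/3)

Set up U = [u_1 | ... | u_2] ∈ R^(3×2). The projector onto W = col(U) is P = U (U^T U)^(-1) U^T.
Compute U^T U =
  [17, 2]
  [2, 5],
and U^T v = (-20, -5).
Solve U^T U · c = U^T v for the coefficients: c = (-10/9, -5/9). The projection is proj_W(v) = U c.
Check: (v - proj_W(v)) · u_1 = 0  (should be 0).
Check: (v - proj_W(v)) · u_2 = 0  (should be 0).
Result: proj_W(v) = (-5/3, -10/3, 10/3).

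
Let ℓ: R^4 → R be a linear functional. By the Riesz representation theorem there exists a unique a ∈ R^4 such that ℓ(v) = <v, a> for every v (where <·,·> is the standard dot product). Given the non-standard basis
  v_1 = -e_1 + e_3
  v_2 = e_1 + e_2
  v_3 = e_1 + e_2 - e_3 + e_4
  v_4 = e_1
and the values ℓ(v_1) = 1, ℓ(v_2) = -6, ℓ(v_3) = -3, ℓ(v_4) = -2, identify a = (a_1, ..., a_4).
a = (-2, -4, -1, 2)

Write a = (a_1, ..., a_4) in the standard basis. For each basis vector v_i, ℓ(v_i) = <v_i, a> is a linear equation in the a_j's. Collect the n equations into a matrix system V a = ℓ, where row i of V is v_i (expressed in the standard basis). Since V is invertible (lower-triangular with 1s on the diagonal, up to permutation), solve by back-substitution:
  V =
[[-1, 0, 1, 0],
 [1, 1, 0, 0],
 [1, 1, -1, 1],
 [1, 0, 0, 0]]
  V a = (1, -6, -3, -2)
Solving gives a = (-2, -4, -1, 2).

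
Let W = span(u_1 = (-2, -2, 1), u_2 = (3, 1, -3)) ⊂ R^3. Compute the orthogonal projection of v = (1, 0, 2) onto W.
proj_W(v) = (-3/10, 39/50, 24/25)

Set up U = [u_1 | ... | u_2] ∈ R^(3×2). The projector onto W = col(U) is P = U (U^T U)^(-1) U^T.
Compute U^T U =
  [9, -11]
  [-11, 19],
and U^T v = (0, -3).
Solve U^T U · c = U^T v for the coefficients: c = (-33/50, -27/50). The projection is proj_W(v) = U c.
Check: (v - proj_W(v)) · u_1 = 0  (should be 0).
Check: (v - proj_W(v)) · u_2 = 0  (should be 0).
Result: proj_W(v) = (-3/10, 39/50, 24/25).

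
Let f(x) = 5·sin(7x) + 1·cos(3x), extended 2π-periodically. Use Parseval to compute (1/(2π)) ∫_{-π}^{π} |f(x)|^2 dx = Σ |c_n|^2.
Σ |c_n|^2 = 13

Expand |f|^2 and use orthogonality of {sin(nx), cos(mx)} on [-π, π]:
  ∫_{-π}^{π} sin(nx)^2 dx = π, ∫ cos(mx)^2 dx = π, and cross terms integrate to 0.
So ∫_{-π}^{π} f(x)^2 dx = 5^2 · π + 1^2 · π = (25 + 1)π.
Divide by 2π: (25 + 1)/2 = 13.
By Parseval, this equals Σ |c_n|^2.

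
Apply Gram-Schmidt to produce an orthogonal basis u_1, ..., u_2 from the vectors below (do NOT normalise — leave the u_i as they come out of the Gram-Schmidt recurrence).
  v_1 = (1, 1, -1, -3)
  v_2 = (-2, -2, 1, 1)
Orthogonal basis:
  u_1 = (1, 1, -1, -3)
  u_2 = (-4/3, -4/3, 1/3, -1)

Apply the Gram-Schmidt recurrence
  u_1 = v_1
  u_i = v_i − Σ_{j<i} ((v_i · u_j) / (u_j · u_j)) · u_j.

Step by step this gives:
  u_1 = (1, 1, -1, -3)
  u_2 = (-4/3, -4/3, 1/3, -1)

Orthogonality check:
  u_2 · u_1 = 0 (should be 0)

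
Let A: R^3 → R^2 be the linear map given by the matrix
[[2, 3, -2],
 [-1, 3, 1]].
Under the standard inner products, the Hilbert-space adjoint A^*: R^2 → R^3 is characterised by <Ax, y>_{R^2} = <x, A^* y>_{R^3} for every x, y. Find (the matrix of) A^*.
A^* = A^T =
[[2, -1],
 [3, 3],
 [-2, 1]]

For real matrices with standard dot products, the defining identity <Ax, y> = <x, A^* y> gives (Ax)^T y = x^T (A^*) y, i.e. x^T A^T y = x^T (A^*) y. Since this holds for all x, y, we must have A^* = A^T. Therefore
A^* =
[[2, -1],
 [3, 3],
 [-2, 1]].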